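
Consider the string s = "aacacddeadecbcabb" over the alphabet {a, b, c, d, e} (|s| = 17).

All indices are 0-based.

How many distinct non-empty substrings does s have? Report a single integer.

rank→(start, suffix):
  0 → (0, 'aacacddeadecbcabb')
  1 → (14, 'abb')
  2 → (1, 'acacddeadecbcabb')
  3 → (3, 'acddeadecbcabb')
  4 → (8, 'adecbcabb')
  5 → (16, 'b')
  6 → (15, 'bb')
  7 → (12, 'bcabb')
  8 → (13, 'cabb')
  9 → (2, 'cacddeadecbcabb')
  10 → (11, 'cbcabb')
  11 → (4, 'cddeadecbcabb')
  12 → (5, 'ddeadecbcabb')
  13 → (6, 'deadecbcabb')
  14 → (9, 'decbcabb')
  15 → (7, 'eadecbcabb')
  16 → (10, 'ecbcabb')

SA = [0, 14, 1, 3, 8, 16, 15, 12, 13, 2, 11, 4, 5, 6, 9, 7, 10]
rank  pair      lcp
   1  s[0:],s[14:]  1  'a'
   2  s[14:],s[1:]  1  'a'
   3  s[1:],s[3:]  2  'ac'
   4  s[3:],s[8:]  1  'a'
   5  s[8:],s[16:]  0  ''
   6  s[16:],s[15:]  1  'b'
   7  s[15:],s[12:]  1  'b'
   8  s[12:],s[13:]  0  ''
   9  s[13:],s[2:]  2  'ca'
  10  s[2:],s[11:]  1  'c'
  11  s[11:],s[4:]  1  'c'
  12  s[4:],s[5:]  0  ''
  13  s[5:],s[6:]  1  'd'
  14  s[6:],s[9:]  2  'de'
  15  s[9:],s[7:]  0  ''
  16  s[7:],s[10:]  1  'e'

n(n+1)/2 = 17·18/2 = 153
Σ LCP = 0 + 1 + 1 + 2 + 1 + 0 + 1 + 1 + 0 + 2 + 1 + 1 + 0 + 1 + 2 + 0 + 1 = 15
distinct = 153 − 15 = 138

138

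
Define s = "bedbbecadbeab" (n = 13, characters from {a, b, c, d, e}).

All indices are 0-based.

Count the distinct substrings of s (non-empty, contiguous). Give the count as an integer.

rank→(start, suffix):
  0 → (11, 'ab')
  1 → (7, 'adbeab')
  2 → (12, 'b')
  3 → (3, 'bbecadbeab')
  4 → (9, 'beab')
  5 → (4, 'becadbeab')
  6 → (0, 'bedbbecadbeab')
  7 → (6, 'cadbeab')
  8 → (2, 'dbbecadbeab')
  9 → (8, 'dbeab')
  10 → (10, 'eab')
  11 → (5, 'ecadbeab')
  12 → (1, 'edbbecadbeab')

SA = [11, 7, 12, 3, 9, 4, 0, 6, 2, 8, 10, 5, 1]
i: (SA[i-1],SA[i]) lcp shared
  1: (11,7) 1 'a'
  2: (7,12) 0 ''
  3: (12,3) 1 'b'
  4: (3,9) 1 'b'
  5: (9,4) 2 'be'
  6: (4,0) 2 'be'
  7: (0,6) 0 ''
  8: (6,2) 0 ''
  9: (2,8) 2 'db'
  10: (8,10) 0 ''
  11: (10,5) 1 'e'
  12: (5,1) 1 'e'

n(n+1)/2 = 13·14/2 = 91
Σ LCP = 0 + 1 + 0 + 1 + 1 + 2 + 2 + 0 + 0 + 2 + 0 + 1 + 1 = 11
distinct = 91 − 11 = 80

80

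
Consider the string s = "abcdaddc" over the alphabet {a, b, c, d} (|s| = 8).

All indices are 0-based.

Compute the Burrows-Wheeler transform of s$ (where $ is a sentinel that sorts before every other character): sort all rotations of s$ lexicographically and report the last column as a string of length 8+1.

rank  rotation   last
    0  $abcdaddc  c
    1  abcdaddc$  $
    2  addc$abcd  d
    3  bcdaddc$a  a
    4  c$abcdadd  d
    5  cdaddc$ab  b
    6  daddc$abc  c
    7  dc$abcdad  d
    8  ddc$abcda  a

c$dadbcda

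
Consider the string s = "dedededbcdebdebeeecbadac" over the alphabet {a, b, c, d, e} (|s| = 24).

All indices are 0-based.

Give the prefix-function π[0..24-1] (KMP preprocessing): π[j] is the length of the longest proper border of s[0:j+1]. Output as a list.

[0, 0, 1, 2, 3, 4, 5, 0, 0, 1, 2, 0, 1, 2, 0, 0, 0, 0, 0, 0, 0, 1, 0, 0]

π[0] = 0
j=1 s[j]='e': π[1]=0 (border '')
j=2 s[j]='d': π[2]=1 (border 'd')
j=3 s[j]='e': π[3]=2 (border 'de')
j=4 s[j]='d': π[4]=3 (border 'ded')
j=5 s[j]='e': π[5]=4 (border 'dede')
j=6 s[j]='d': π[6]=5 (border 'deded')
j=7 s[j]='b': k: 5→3→1→0; π[7]=0 (border '')
j=8 s[j]='c': π[8]=0 (border '')
j=9 s[j]='d': π[9]=1 (border 'd')
j=10 s[j]='e': π[10]=2 (border 'de')
j=11 s[j]='b': k: 2→0; π[11]=0 (border '')
j=12 s[j]='d': π[12]=1 (border 'd')
j=13 s[j]='e': π[13]=2 (border 'de')
j=14 s[j]='b': k: 2→0; π[14]=0 (border '')
j=15 s[j]='e': π[15]=0 (border '')
j=16 s[j]='e': π[16]=0 (border '')
j=17 s[j]='e': π[17]=0 (border '')
j=18 s[j]='c': π[18]=0 (border '')
j=19 s[j]='b': π[19]=0 (border '')
j=20 s[j]='a': π[20]=0 (border '')
j=21 s[j]='d': π[21]=1 (border 'd')
j=22 s[j]='a': k: 1→0; π[22]=0 (border '')
j=23 s[j]='c': π[23]=0 (border '')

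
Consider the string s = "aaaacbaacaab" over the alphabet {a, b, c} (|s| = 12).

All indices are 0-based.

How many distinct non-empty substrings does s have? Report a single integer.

rank | idx | suffix
   0 |   0 | aaaacbaacaab
   1 |   1 | aaacbaacaab
   2 |   9 | aab
   3 |   6 | aacaab
   4 |   2 | aacbaacaab
   5 |  10 | ab
   6 |   7 | acaab
   7 |   3 | acbaacaab
   8 |  11 | b
   9 |   5 | baacaab
  10 |   8 | caab
  11 |   4 | cbaacaab

SA = [0, 1, 9, 6, 2, 10, 7, 3, 11, 5, 8, 4]
[i] adj suffixes → lcp
  [1] 0/1 → 3 ('aaa')
  [2] 1/9 → 2 ('aa')
  [3] 9/6 → 2 ('aa')
  [4] 6/2 → 3 ('aac')
  [5] 2/10 → 1 ('a')
  [6] 10/7 → 1 ('a')
  [7] 7/3 → 2 ('ac')
  [8] 3/11 → 0 ('')
  [9] 11/5 → 1 ('b')
  [10] 5/8 → 0 ('')
  [11] 8/4 → 1 ('c')

n(n+1)/2 = 12·13/2 = 78
Σ LCP = 0 + 3 + 2 + 2 + 3 + 1 + 1 + 2 + 0 + 1 + 0 + 1 = 16
distinct = 78 − 16 = 62

62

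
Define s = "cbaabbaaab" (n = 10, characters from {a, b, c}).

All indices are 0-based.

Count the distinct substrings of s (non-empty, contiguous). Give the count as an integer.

42

rank | idx | suffix
   0 |   6 | aaab
   1 |   7 | aab
   2 |   2 | aabbaaab
   3 |   8 | ab
   4 |   3 | abbaaab
   5 |   9 | b
   6 |   5 | baaab
   7 |   1 | baabbaaab
   8 |   4 | bbaaab
   9 |   0 | cbaabbaaab

SA = [6, 7, 2, 8, 3, 9, 5, 1, 4, 0]
rank  pair      lcp
   1  s[6:],s[7:]  2  'aa'
   2  s[7:],s[2:]  3  'aab'
   3  s[2:],s[8:]  1  'a'
   4  s[8:],s[3:]  2  'ab'
   5  s[3:],s[9:]  0  ''
   6  s[9:],s[5:]  1  'b'
   7  s[5:],s[1:]  3  'baa'
   8  s[1:],s[4:]  1  'b'
   9  s[4:],s[0:]  0  ''

n(n+1)/2 = 10·11/2 = 55
Σ LCP = 0 + 2 + 3 + 1 + 2 + 0 + 1 + 3 + 1 + 0 = 13
distinct = 55 − 13 = 42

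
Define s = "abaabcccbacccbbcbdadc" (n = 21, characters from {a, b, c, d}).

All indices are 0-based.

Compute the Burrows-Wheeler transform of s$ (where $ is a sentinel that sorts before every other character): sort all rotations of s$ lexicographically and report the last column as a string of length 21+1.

rank  rotation                last
    0  $abaabcccbacccbbcbdadc  c
    1  aabcccbacccbbcbdadc$ab  b
    2  abaabcccbacccbbcbdadc$  $
    3  abcccbacccbbcbdadc$aba  a
    4  acccbbcbdadc$abaabcccb  b
    5  adc$abaabcccbacccbbcbd  d
    6  baabcccbacccbbcbdadc$a  a
    7  bacccbbcbdadc$abaabccc  c
    8  bbcbdadc$abaabcccbaccc  c
    9  bcbdadc$abaabcccbacccb  b
   10  bcccbacccbbcbdadc$abaa  a
   11  bdadc$abaabcccbacccbbc  c
   12  c$abaabcccbacccbbcbdad  d
   13  cbacccbbcbdadc$abaabcc  c
   14  cbbcbdadc$abaabcccbacc  c
   15  cbdadc$abaabcccbacccbb  b
   16  ccbacccbbcbdadc$abaabc  c
   17  ccbbcbdadc$abaabcccbac  c
   18  cccbacccbbcbdadc$abaab  b
   19  cccbbcbdadc$abaabcccba  a
   20  dadc$abaabcccbacccbbcb  b
   21  dc$abaabcccbacccbbcbda  a

cb$abdaccbacdccbccbaba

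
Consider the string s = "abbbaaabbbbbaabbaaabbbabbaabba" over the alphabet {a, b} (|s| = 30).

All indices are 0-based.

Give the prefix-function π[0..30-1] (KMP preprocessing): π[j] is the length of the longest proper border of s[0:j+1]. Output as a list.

[0, 0, 0, 0, 1, 1, 1, 2, 3, 4, 0, 0, 1, 1, 2, 3, 1, 1, 1, 2, 3, 4, 5, 2, 3, 1, 1, 2, 3, 1]

π[0] = 0
j=1 s[j]='b': π[1]=0 (border '')
j=2 s[j]='b': π[2]=0 (border '')
j=3 s[j]='b': π[3]=0 (border '')
j=4 s[j]='a': π[4]=1 (border 'a')
j=5 s[j]='a': k: 1→0; π[5]=1 (border 'a')
j=6 s[j]='a': k: 1→0; π[6]=1 (border 'a')
j=7 s[j]='b': π[7]=2 (border 'ab')
j=8 s[j]='b': π[8]=3 (border 'abb')
j=9 s[j]='b': π[9]=4 (border 'abbb')
j=10 s[j]='b': k: 4→0; π[10]=0 (border '')
j=11 s[j]='b': π[11]=0 (border '')
j=12 s[j]='a': π[12]=1 (border 'a')
j=13 s[j]='a': k: 1→0; π[13]=1 (border 'a')
j=14 s[j]='b': π[14]=2 (border 'ab')
j=15 s[j]='b': π[15]=3 (border 'abb')
j=16 s[j]='a': k: 3→0; π[16]=1 (border 'a')
j=17 s[j]='a': k: 1→0; π[17]=1 (border 'a')
j=18 s[j]='a': k: 1→0; π[18]=1 (border 'a')
j=19 s[j]='b': π[19]=2 (border 'ab')
j=20 s[j]='b': π[20]=3 (border 'abb')
j=21 s[j]='b': π[21]=4 (border 'abbb')
j=22 s[j]='a': π[22]=5 (border 'abbba')
j=23 s[j]='b': k: 5→1; π[23]=2 (border 'ab')
j=24 s[j]='b': π[24]=3 (border 'abb')
j=25 s[j]='a': k: 3→0; π[25]=1 (border 'a')
j=26 s[j]='a': k: 1→0; π[26]=1 (border 'a')
j=27 s[j]='b': π[27]=2 (border 'ab')
j=28 s[j]='b': π[28]=3 (border 'abb')
j=29 s[j]='a': k: 3→0; π[29]=1 (border 'a')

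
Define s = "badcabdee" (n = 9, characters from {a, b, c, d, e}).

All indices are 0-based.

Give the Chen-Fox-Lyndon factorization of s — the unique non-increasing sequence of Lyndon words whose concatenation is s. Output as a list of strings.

["b", "adc", "abdee"]

emit factor 1: 'b' (i=0, period=1)
emit factor 2: 'adc' (i=1, period=3)
emit factor 3: 'abdee' (i=4, period=5)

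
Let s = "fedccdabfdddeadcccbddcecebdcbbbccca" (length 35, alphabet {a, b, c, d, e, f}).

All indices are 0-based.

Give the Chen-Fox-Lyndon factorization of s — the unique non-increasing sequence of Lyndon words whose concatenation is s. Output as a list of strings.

emit factor 1: 'f' (i=0, period=1)
emit factor 2: 'e' (i=1, period=1)
emit factor 3: 'd' (i=2, period=1)
emit factor 4: 'ccd' (i=3, period=3)
emit factor 5: 'abfdddeadcccbddcecebdcbbbccc' (i=6, period=28)
emit factor 6: 'a' (i=34, period=1)

["f", "e", "d", "ccd", "abfdddeadcccbddcecebdcbbbccc", "a"]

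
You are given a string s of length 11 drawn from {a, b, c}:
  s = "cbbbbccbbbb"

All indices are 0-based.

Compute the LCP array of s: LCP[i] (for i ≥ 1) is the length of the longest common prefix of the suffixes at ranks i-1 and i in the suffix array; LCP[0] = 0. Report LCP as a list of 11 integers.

rank | idx | suffix
   0 |  10 | b
   1 |   9 | bb
   2 |   8 | bbb
   3 |   7 | bbbb
   4 |   1 | bbbbccbbbb
   5 |   2 | bbbccbbbb
   6 |   3 | bbccbbbb
   7 |   4 | bccbbbb
   8 |   6 | cbbbb
   9 |   0 | cbbbbccbbbb
  10 |   5 | ccbbbb

SA = [10, 9, 8, 7, 1, 2, 3, 4, 6, 0, 5]
rank  pair      lcp
   1  s[10:],s[9:]  1  'b'
   2  s[9:],s[8:]  2  'bb'
   3  s[8:],s[7:]  3  'bbb'
   4  s[7:],s[1:]  4  'bbbb'
   5  s[1:],s[2:]  3  'bbb'
   6  s[2:],s[3:]  2  'bb'
   7  s[3:],s[4:]  1  'b'
   8  s[4:],s[6:]  0  ''
   9  s[6:],s[0:]  5  'cbbbb'
  10  s[0:],s[5:]  1  'c'

[0, 1, 2, 3, 4, 3, 2, 1, 0, 5, 1]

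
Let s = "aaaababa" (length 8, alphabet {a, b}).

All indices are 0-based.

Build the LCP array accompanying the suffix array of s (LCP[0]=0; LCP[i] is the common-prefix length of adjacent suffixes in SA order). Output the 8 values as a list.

rank | idx | suffix
   0 |   7 | a
   1 |   0 | aaaababa
   2 |   1 | aaababa
   3 |   2 | aababa
   4 |   5 | aba
   5 |   3 | ababa
   6 |   6 | ba
   7 |   4 | baba

SA = [7, 0, 1, 2, 5, 3, 6, 4]
[i] adj suffixes → lcp
  [1] 7/0 → 1 ('a')
  [2] 0/1 → 3 ('aaa')
  [3] 1/2 → 2 ('aa')
  [4] 2/5 → 1 ('a')
  [5] 5/3 → 3 ('aba')
  [6] 3/6 → 0 ('')
  [7] 6/4 → 2 ('ba')

[0, 1, 3, 2, 1, 3, 0, 2]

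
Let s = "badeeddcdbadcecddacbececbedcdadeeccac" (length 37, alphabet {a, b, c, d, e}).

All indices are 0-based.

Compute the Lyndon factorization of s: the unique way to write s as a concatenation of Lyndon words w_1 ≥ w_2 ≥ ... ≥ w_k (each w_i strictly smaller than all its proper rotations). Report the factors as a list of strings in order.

emit factor 1: 'b' (i=0, period=1)
emit factor 2: 'adeeddcdb' (i=1, period=9)
emit factor 3: 'adcecdd' (i=10, period=7)
emit factor 4: 'acbececbedcdadeecc' (i=17, period=18)
emit factor 5: 'ac' (i=35, period=2)

["b", "adeeddcdb", "adcecdd", "acbececbedcdadeecc", "ac"]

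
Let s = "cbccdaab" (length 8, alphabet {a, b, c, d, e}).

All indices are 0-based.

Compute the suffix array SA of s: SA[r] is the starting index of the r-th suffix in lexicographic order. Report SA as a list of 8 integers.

[5, 6, 7, 1, 0, 2, 3, 4]

rank | idx | suffix
   0 |   5 | aab
   1 |   6 | ab
   2 |   7 | b
   3 |   1 | bccdaab
   4 |   0 | cbccdaab
   5 |   2 | ccdaab
   6 |   3 | cdaab
   7 |   4 | daab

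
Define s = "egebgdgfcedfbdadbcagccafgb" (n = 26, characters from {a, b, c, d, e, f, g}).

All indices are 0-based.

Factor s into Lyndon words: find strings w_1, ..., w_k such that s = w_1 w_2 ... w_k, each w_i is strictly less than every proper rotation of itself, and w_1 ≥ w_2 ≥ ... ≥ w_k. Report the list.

["eg", "e", "bgdgfcedf", "bd", "adbcagccafgb"]

emit factor 1: 'eg' (i=0, period=2)
emit factor 2: 'e' (i=2, period=1)
emit factor 3: 'bgdgfcedf' (i=3, period=9)
emit factor 4: 'bd' (i=12, period=2)
emit factor 5: 'adbcagccafgb' (i=14, period=12)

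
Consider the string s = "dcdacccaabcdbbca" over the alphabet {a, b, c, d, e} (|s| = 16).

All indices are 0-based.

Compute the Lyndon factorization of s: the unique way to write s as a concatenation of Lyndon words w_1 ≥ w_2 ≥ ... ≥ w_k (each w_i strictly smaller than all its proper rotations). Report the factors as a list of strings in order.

emit factor 1: 'd' (i=0, period=1)
emit factor 2: 'cd' (i=1, period=2)
emit factor 3: 'accc' (i=3, period=4)
emit factor 4: 'aabcdbbc' (i=7, period=8)
emit factor 5: 'a' (i=15, period=1)

["d", "cd", "accc", "aabcdbbc", "a"]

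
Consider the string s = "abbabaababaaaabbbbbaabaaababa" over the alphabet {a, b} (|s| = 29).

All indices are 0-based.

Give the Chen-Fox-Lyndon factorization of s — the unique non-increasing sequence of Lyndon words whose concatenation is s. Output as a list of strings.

["abb", "ab", "aabab", "aaaabbbbbaabaaabab", "a"]

emit factor 1: 'abb' (i=0, period=3)
emit factor 2: 'ab' (i=3, period=2)
emit factor 3: 'aabab' (i=5, period=5)
emit factor 4: 'aaaabbbbbaabaaabab' (i=10, period=18)
emit factor 5: 'a' (i=28, period=1)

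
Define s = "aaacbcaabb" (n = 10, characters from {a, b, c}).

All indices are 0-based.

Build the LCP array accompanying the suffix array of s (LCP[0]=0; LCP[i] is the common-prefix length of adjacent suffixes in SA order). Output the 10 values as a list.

rank | idx | suffix
   0 |   0 | aaacbcaabb
   1 |   6 | aabb
   2 |   1 | aacbcaabb
   3 |   7 | abb
   4 |   2 | acbcaabb
   5 |   9 | b
   6 |   8 | bb
   7 |   4 | bcaabb
   8 |   5 | caabb
   9 |   3 | cbcaabb

SA = [0, 6, 1, 7, 2, 9, 8, 4, 5, 3]
[i] adj suffixes → lcp
  [1] 0/6 → 2 ('aa')
  [2] 6/1 → 2 ('aa')
  [3] 1/7 → 1 ('a')
  [4] 7/2 → 1 ('a')
  [5] 2/9 → 0 ('')
  [6] 9/8 → 1 ('b')
  [7] 8/4 → 1 ('b')
  [8] 4/5 → 0 ('')
  [9] 5/3 → 1 ('c')

[0, 2, 2, 1, 1, 0, 1, 1, 0, 1]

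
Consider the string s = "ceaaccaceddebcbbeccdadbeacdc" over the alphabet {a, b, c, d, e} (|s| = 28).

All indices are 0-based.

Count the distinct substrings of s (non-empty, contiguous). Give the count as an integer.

376

rank | idx | suffix
   0 |   2 | aaccaceddebcbbeccdadbeacdc
   1 |   3 | accaceddebcbbeccdadbeacdc
   2 |  24 | acdc
   3 |   6 | aceddebcbbeccdadbeacdc
   4 |  20 | adbeacdc
   5 |  14 | bbeccdadbeacdc
   6 |  12 | bcbbeccdadbeacdc
   7 |  22 | beacdc
   8 |  15 | beccdadbeacdc
   9 |  27 | c
  10 |   5 | caceddebcbbeccdadbeacdc
  11 |  13 | cbbeccdadbeacdc
  12 |   4 | ccaceddebcbbeccdadbeacdc
  13 |  17 | ccdadbeacdc
  14 |  18 | cdadbeacdc
  15 |  25 | cdc
  16 |   0 | ceaaccaceddebcbbeccdadbeacdc
  17 |   7 | ceddebcbbeccdadbeacdc
  18 |  19 | dadbeacdc
  19 |  21 | dbeacdc
  20 |  26 | dc
  21 |   9 | ddebcbbeccdadbeacdc
  22 |  10 | debcbbeccdadbeacdc
  23 |   1 | eaaccaceddebcbbeccdadbeacdc
  24 |  23 | eacdc
  25 |  11 | ebcbbeccdadbeacdc
  26 |  16 | eccdadbeacdc
  27 |   8 | eddebcbbeccdadbeacdc

SA = [2, 3, 24, 6, 20, 14, 12, 22, 15, 27, 5, 13, 4, 17, 18, 25, 0, 7, 19, 21, 26, 9, 10, 1, 23, 11, 16, 8]
rank  pair      lcp
   1  s[2:],s[3:]  1  'a'
   2  s[3:],s[24:]  2  'ac'
   3  s[24:],s[6:]  2  'ac'
   4  s[6:],s[20:]  1  'a'
   5  s[20:],s[14:]  0  ''
   6  s[14:],s[12:]  1  'b'
   7  s[12:],s[22:]  1  'b'
   8  s[22:],s[15:]  2  'be'
   9  s[15:],s[27:]  0  ''
  10  s[27:],s[5:]  1  'c'
  11  s[5:],s[13:]  1  'c'
  12  s[13:],s[4:]  1  'c'
  13  s[4:],s[17:]  2  'cc'
  14  s[17:],s[18:]  1  'c'
  15  s[18:],s[25:]  2  'cd'
  16  s[25:],s[0:]  1  'c'
  17  s[0:],s[7:]  2  'ce'
  18  s[7:],s[19:]  0  ''
  19  s[19:],s[21:]  1  'd'
  20  s[21:],s[26:]  1  'd'
  21  s[26:],s[9:]  1  'd'
  22  s[9:],s[10:]  1  'd'
  23  s[10:],s[1:]  0  ''
  24  s[1:],s[23:]  2  'ea'
  25  s[23:],s[11:]  1  'e'
  26  s[11:],s[16:]  1  'e'
  27  s[16:],s[8:]  1  'e'

n(n+1)/2 = 28·29/2 = 406
Σ LCP = 0 + 1 + 2 + 2 + 1 + 0 + 1 + 1 + 2 + 0 + 1 + 1 + 1 + 2 + 1 + 2 + 1 + 2 + 0 + 1 + 1 + 1 + 1 + 0 + 2 + 1 + 1 + 1 = 30
distinct = 406 − 30 = 376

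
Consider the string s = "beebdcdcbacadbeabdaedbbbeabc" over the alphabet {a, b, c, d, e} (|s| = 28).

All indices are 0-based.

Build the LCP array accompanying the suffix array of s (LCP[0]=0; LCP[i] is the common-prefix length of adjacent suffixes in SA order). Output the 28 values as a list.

[0, 2, 1, 1, 1, 0, 1, 2, 1, 1, 2, 1, 4, 2, 0, 1, 1, 1, 0, 1, 2, 1, 2, 0, 3, 1, 1, 1]

rank→(start, suffix):
  0 → (25, 'abc')
  1 → (15, 'abdaedbbbeabc')
  2 → (9, 'acadbeabdaedbbbeabc')
  3 → (11, 'adbeabdaedbbbeabc')
  4 → (18, 'aedbbbeabc')
  5 → (8, 'bacadbeabdaedbbbeabc')
  6 → (21, 'bbbeabc')
  7 → (22, 'bbeabc')
  8 → (26, 'bc')
  9 → (16, 'bdaedbbbeabc')
  10 → (3, 'bdcdcbacadbeabdaedbbbeabc')
  11 → (23, 'beabc')
  12 → (13, 'beabdaedbbbeabc')
  13 → (0, 'beebdcdcbacadbeabdaedbbbeabc')
  14 → (27, 'c')
  15 → (10, 'cadbeabdaedbbbeabc')
  16 → (7, 'cbacadbeabdaedbbbeabc')
  17 → (5, 'cdcbacadbeabdaedbbbeabc')
  18 → (17, 'daedbbbeabc')
  19 → (20, 'dbbbeabc')
  20 → (12, 'dbeabdaedbbbeabc')
  21 → (6, 'dcbacadbeabdaedbbbeabc')
  22 → (4, 'dcdcbacadbeabdaedbbbeabc')
  23 → (24, 'eabc')
  24 → (14, 'eabdaedbbbeabc')
  25 → (2, 'ebdcdcbacadbeabdaedbbbeabc')
  26 → (19, 'edbbbeabc')
  27 → (1, 'eebdcdcbacadbeabdaedbbbeabc')

SA = [25, 15, 9, 11, 18, 8, 21, 22, 26, 16, 3, 23, 13, 0, 27, 10, 7, 5, 17, 20, 12, 6, 4, 24, 14, 2, 19, 1]
rank  pair      lcp
   1  s[25:],s[15:]  2  'ab'
   2  s[15:],s[9:]  1  'a'
   3  s[9:],s[11:]  1  'a'
   4  s[11:],s[18:]  1  'a'
   5  s[18:],s[8:]  0  ''
   6  s[8:],s[21:]  1  'b'
   7  s[21:],s[22:]  2  'bb'
   8  s[22:],s[26:]  1  'b'
   9  s[26:],s[16:]  1  'b'
  10  s[16:],s[3:]  2  'bd'
  11  s[3:],s[23:]  1  'b'
  12  s[23:],s[13:]  4  'beab'
  13  s[13:],s[0:]  2  'be'
  14  s[0:],s[27:]  0  ''
  15  s[27:],s[10:]  1  'c'
  16  s[10:],s[7:]  1  'c'
  17  s[7:],s[5:]  1  'c'
  18  s[5:],s[17:]  0  ''
  19  s[17:],s[20:]  1  'd'
  20  s[20:],s[12:]  2  'db'
  21  s[12:],s[6:]  1  'd'
  22  s[6:],s[4:]  2  'dc'
  23  s[4:],s[24:]  0  ''
  24  s[24:],s[14:]  3  'eab'
  25  s[14:],s[2:]  1  'e'
  26  s[2:],s[19:]  1  'e'
  27  s[19:],s[1:]  1  'e'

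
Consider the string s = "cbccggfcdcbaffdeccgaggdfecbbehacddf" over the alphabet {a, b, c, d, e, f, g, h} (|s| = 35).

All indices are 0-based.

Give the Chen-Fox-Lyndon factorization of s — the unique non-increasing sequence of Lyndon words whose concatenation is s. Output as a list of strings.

["c", "bccggfcdc", "b", "affdeccgaggdfecbbeh", "acddf"]

emit factor 1: 'c' (i=0, period=1)
emit factor 2: 'bccggfcdc' (i=1, period=9)
emit factor 3: 'b' (i=10, period=1)
emit factor 4: 'affdeccgaggdfecbbeh' (i=11, period=19)
emit factor 5: 'acddf' (i=30, period=5)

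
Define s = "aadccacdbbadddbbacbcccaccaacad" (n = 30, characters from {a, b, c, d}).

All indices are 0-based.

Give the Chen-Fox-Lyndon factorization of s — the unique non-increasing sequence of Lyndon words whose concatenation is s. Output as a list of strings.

["aadccacdbbadddbbacbcccacc", "aacad"]

emit factor 1: 'aadccacdbbadddbbacbcccacc' (i=0, period=25)
emit factor 2: 'aacad' (i=25, period=5)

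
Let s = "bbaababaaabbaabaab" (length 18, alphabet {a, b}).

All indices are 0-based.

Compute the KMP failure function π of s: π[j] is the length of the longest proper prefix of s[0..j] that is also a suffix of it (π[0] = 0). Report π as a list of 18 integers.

[0, 1, 0, 0, 1, 0, 1, 0, 0, 0, 1, 2, 3, 4, 5, 6, 0, 1]

π[0] = 0
j=1 s[j]='b': π[1]=1 (border 'b')
j=2 s[j]='a': k: 1→0; π[2]=0 (border '')
j=3 s[j]='a': π[3]=0 (border '')
j=4 s[j]='b': π[4]=1 (border 'b')
j=5 s[j]='a': k: 1→0; π[5]=0 (border '')
j=6 s[j]='b': π[6]=1 (border 'b')
j=7 s[j]='a': k: 1→0; π[7]=0 (border '')
j=8 s[j]='a': π[8]=0 (border '')
j=9 s[j]='a': π[9]=0 (border '')
j=10 s[j]='b': π[10]=1 (border 'b')
j=11 s[j]='b': π[11]=2 (border 'bb')
j=12 s[j]='a': π[12]=3 (border 'bba')
j=13 s[j]='a': π[13]=4 (border 'bbaa')
j=14 s[j]='b': π[14]=5 (border 'bbaab')
j=15 s[j]='a': π[15]=6 (border 'bbaaba')
j=16 s[j]='a': k: 6→0; π[16]=0 (border '')
j=17 s[j]='b': π[17]=1 (border 'b')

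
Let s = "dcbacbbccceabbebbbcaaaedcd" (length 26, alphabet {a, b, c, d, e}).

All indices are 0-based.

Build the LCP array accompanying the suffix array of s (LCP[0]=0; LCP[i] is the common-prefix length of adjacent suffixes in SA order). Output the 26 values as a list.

rank | idx | suffix
   0 |  19 | aaaedcd
   1 |  20 | aaedcd
   2 |  11 | abbebbbcaaaedcd
   3 |   3 | acbbccceabbebbbcaaaedcd
   4 |  21 | aedcd
   5 |   2 | bacbbccceabbebbbcaaaedcd
   6 |  15 | bbbcaaaedcd
   7 |  16 | bbcaaaedcd
   8 |   5 | bbccceabbebbbcaaaedcd
   9 |  12 | bbebbbcaaaedcd
  10 |  17 | bcaaaedcd
  11 |   6 | bccceabbebbbcaaaedcd
  12 |  13 | bebbbcaaaedcd
  13 |  18 | caaaedcd
  14 |   1 | cbacbbccceabbebbbcaaaedcd
  15 |   4 | cbbccceabbebbbcaaaedcd
  16 |   7 | ccceabbebbbcaaaedcd
  17 |   8 | cceabbebbbcaaaedcd
  18 |  24 | cd
  19 |   9 | ceabbebbbcaaaedcd
  20 |  25 | d
  21 |   0 | dcbacbbccceabbebbbcaaaedcd
  22 |  23 | dcd
  23 |  10 | eabbebbbcaaaedcd
  24 |  14 | ebbbcaaaedcd
  25 |  22 | edcd

SA = [19, 20, 11, 3, 21, 2, 15, 16, 5, 12, 17, 6, 13, 18, 1, 4, 7, 8, 24, 9, 25, 0, 23, 10, 14, 22]
[i] adj suffixes → lcp
  [1] 19/20 → 2 ('aa')
  [2] 20/11 → 1 ('a')
  [3] 11/3 → 1 ('a')
  [4] 3/21 → 1 ('a')
  [5] 21/2 → 0 ('')
  [6] 2/15 → 1 ('b')
  [7] 15/16 → 2 ('bb')
  [8] 16/5 → 3 ('bbc')
  [9] 5/12 → 2 ('bb')
  [10] 12/17 → 1 ('b')
  [11] 17/6 → 2 ('bc')
  [12] 6/13 → 1 ('b')
  [13] 13/18 → 0 ('')
  [14] 18/1 → 1 ('c')
  [15] 1/4 → 2 ('cb')
  [16] 4/7 → 1 ('c')
  [17] 7/8 → 2 ('cc')
  [18] 8/24 → 1 ('c')
  [19] 24/9 → 1 ('c')
  [20] 9/25 → 0 ('')
  [21] 25/0 → 1 ('d')
  [22] 0/23 → 2 ('dc')
  [23] 23/10 → 0 ('')
  [24] 10/14 → 1 ('e')
  [25] 14/22 → 1 ('e')

[0, 2, 1, 1, 1, 0, 1, 2, 3, 2, 1, 2, 1, 0, 1, 2, 1, 2, 1, 1, 0, 1, 2, 0, 1, 1]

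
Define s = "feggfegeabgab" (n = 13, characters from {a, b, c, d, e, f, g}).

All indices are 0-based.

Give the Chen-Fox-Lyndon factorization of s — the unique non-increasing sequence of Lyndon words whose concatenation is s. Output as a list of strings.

emit factor 1: 'f' (i=0, period=1)
emit factor 2: 'eggf' (i=1, period=4)
emit factor 3: 'eg' (i=5, period=2)
emit factor 4: 'e' (i=7, period=1)
emit factor 5: 'abg' (i=8, period=3)
emit factor 6: 'ab' (i=11, period=2)

["f", "eggf", "eg", "e", "abg", "ab"]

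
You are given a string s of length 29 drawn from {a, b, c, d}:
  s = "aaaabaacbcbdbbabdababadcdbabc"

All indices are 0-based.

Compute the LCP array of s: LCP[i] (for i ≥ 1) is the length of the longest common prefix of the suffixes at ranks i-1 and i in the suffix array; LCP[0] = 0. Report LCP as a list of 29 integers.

rank | idx | suffix
   0 |   0 | aaaabaacbcbdbbabdababadcdbabc
   1 |   1 | aaabaacbcbdbbabdababadcdbabc
   2 |   2 | aabaacbcbdbbabdababadcdbabc
   3 |   5 | aacbcbdbbabdababadcdbabc
   4 |   3 | abaacbcbdbbabdababadcdbabc
   5 |  17 | ababadcdbabc
   6 |  19 | abadcdbabc
   7 |  26 | abc
   8 |  14 | abdababadcdbabc
   9 |   6 | acbcbdbbabdababadcdbabc
  10 |  21 | adcdbabc
  11 |   4 | baacbcbdbbabdababadcdbabc
  12 |  18 | babadcdbabc
  13 |  25 | babc
  14 |  13 | babdababadcdbabc
  15 |  20 | badcdbabc
  16 |  12 | bbabdababadcdbabc
  17 |  27 | bc
  18 |   8 | bcbdbbabdababadcdbabc
  19 |  15 | bdababadcdbabc
  20 |  10 | bdbbabdababadcdbabc
  21 |  28 | c
  22 |   7 | cbcbdbbabdababadcdbabc
  23 |   9 | cbdbbabdababadcdbabc
  24 |  23 | cdbabc
  25 |  16 | dababadcdbabc
  26 |  24 | dbabc
  27 |  11 | dbbabdababadcdbabc
  28 |  22 | dcdbabc

SA = [0, 1, 2, 5, 3, 17, 19, 26, 14, 6, 21, 4, 18, 25, 13, 20, 12, 27, 8, 15, 10, 28, 7, 9, 23, 16, 24, 11, 22]
i: (SA[i-1],SA[i]) lcp shared
  1: (0,1) 3 'aaa'
  2: (1,2) 2 'aa'
  3: (2,5) 2 'aa'
  4: (5,3) 1 'a'
  5: (3,17) 3 'aba'
  6: (17,19) 3 'aba'
  7: (19,26) 2 'ab'
  8: (26,14) 2 'ab'
  9: (14,6) 1 'a'
  10: (6,21) 1 'a'
  11: (21,4) 0 ''
  12: (4,18) 2 'ba'
  13: (18,25) 3 'bab'
  14: (25,13) 3 'bab'
  15: (13,20) 2 'ba'
  16: (20,12) 1 'b'
  17: (12,27) 1 'b'
  18: (27,8) 2 'bc'
  19: (8,15) 1 'b'
  20: (15,10) 2 'bd'
  21: (10,28) 0 ''
  22: (28,7) 1 'c'
  23: (7,9) 2 'cb'
  24: (9,23) 1 'c'
  25: (23,16) 0 ''
  26: (16,24) 1 'd'
  27: (24,11) 2 'db'
  28: (11,22) 1 'd'

[0, 3, 2, 2, 1, 3, 3, 2, 2, 1, 1, 0, 2, 3, 3, 2, 1, 1, 2, 1, 2, 0, 1, 2, 1, 0, 1, 2, 1]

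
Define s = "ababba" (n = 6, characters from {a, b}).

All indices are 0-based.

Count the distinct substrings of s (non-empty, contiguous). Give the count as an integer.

15

rank | idx | suffix
   0 |   5 | a
   1 |   0 | ababba
   2 |   2 | abba
   3 |   4 | ba
   4 |   1 | babba
   5 |   3 | bba

SA = [5, 0, 2, 4, 1, 3]
[i] adj suffixes → lcp
  [1] 5/0 → 1 ('a')
  [2] 0/2 → 2 ('ab')
  [3] 2/4 → 0 ('')
  [4] 4/1 → 2 ('ba')
  [5] 1/3 → 1 ('b')

n(n+1)/2 = 6·7/2 = 21
Σ LCP = 0 + 1 + 2 + 0 + 2 + 1 = 6
distinct = 21 − 6 = 15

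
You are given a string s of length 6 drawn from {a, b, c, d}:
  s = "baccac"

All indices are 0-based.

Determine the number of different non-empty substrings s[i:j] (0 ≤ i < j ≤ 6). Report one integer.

rank | idx | suffix
   0 |   4 | ac
   1 |   1 | accac
   2 |   0 | baccac
   3 |   5 | c
   4 |   3 | cac
   5 |   2 | ccac

SA = [4, 1, 0, 5, 3, 2]
[i] adj suffixes → lcp
  [1] 4/1 → 2 ('ac')
  [2] 1/0 → 0 ('')
  [3] 0/5 → 0 ('')
  [4] 5/3 → 1 ('c')
  [5] 3/2 → 1 ('c')

n(n+1)/2 = 6·7/2 = 21
Σ LCP = 0 + 2 + 0 + 0 + 1 + 1 = 4
distinct = 21 − 4 = 17

17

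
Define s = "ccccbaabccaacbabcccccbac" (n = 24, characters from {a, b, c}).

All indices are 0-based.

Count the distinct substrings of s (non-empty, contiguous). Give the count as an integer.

247

sorted suffixes:
  #0 SA[0]=5  'aabccaacbabcccccbac'
  #1 SA[1]=10  'aacbabcccccbac'
  #2 SA[2]=6  'abccaacbabcccccbac'
  #3 SA[3]=14  'abcccccbac'
  #4 SA[4]=22  'ac'
  #5 SA[5]=11  'acbabcccccbac'
  #6 SA[6]=4  'baabccaacbabcccccbac'
  #7 SA[7]=13  'babcccccbac'
  #8 SA[8]=21  'bac'
  #9 SA[9]=7  'bccaacbabcccccbac'
  #10 SA[10]=15  'bcccccbac'
  #11 SA[11]=23  'c'
  #12 SA[12]=9  'caacbabcccccbac'
  #13 SA[13]=3  'cbaabccaacbabcccccbac'
  #14 SA[14]=12  'cbabcccccbac'
  #15 SA[15]=20  'cbac'
  #16 SA[16]=8  'ccaacbabcccccbac'
  #17 SA[17]=2  'ccbaabccaacbabcccccbac'
  #18 SA[18]=19  'ccbac'
  #19 SA[19]=1  'cccbaabccaacbabcccccbac'
  #20 SA[20]=18  'cccbac'
  #21 SA[21]=0  'ccccbaabccaacbabcccccbac'
  #22 SA[22]=17  'ccccbac'
  #23 SA[23]=16  'cccccbac'

SA = [5, 10, 6, 14, 22, 11, 4, 13, 21, 7, 15, 23, 9, 3, 12, 20, 8, 2, 19, 1, 18, 0, 17, 16]
rank  pair      lcp
   1  s[5:],s[10:]  2  'aa'
   2  s[10:],s[6:]  1  'a'
   3  s[6:],s[14:]  4  'abcc'
   4  s[14:],s[22:]  1  'a'
   5  s[22:],s[11:]  2  'ac'
   6  s[11:],s[4:]  0  ''
   7  s[4:],s[13:]  2  'ba'
   8  s[13:],s[21:]  2  'ba'
   9  s[21:],s[7:]  1  'b'
  10  s[7:],s[15:]  3  'bcc'
  11  s[15:],s[23:]  0  ''
  12  s[23:],s[9:]  1  'c'
  13  s[9:],s[3:]  1  'c'
  14  s[3:],s[12:]  3  'cba'
  15  s[12:],s[20:]  3  'cba'
  16  s[20:],s[8:]  1  'c'
  17  s[8:],s[2:]  2  'cc'
  18  s[2:],s[19:]  4  'ccba'
  19  s[19:],s[1:]  2  'cc'
  20  s[1:],s[18:]  5  'cccba'
  21  s[18:],s[0:]  3  'ccc'
  22  s[0:],s[17:]  6  'ccccba'
  23  s[17:],s[16:]  4  'cccc'

n(n+1)/2 = 24·25/2 = 300
Σ LCP = 0 + 2 + 1 + 4 + 1 + 2 + 0 + 2 + 2 + 1 + 3 + 0 + 1 + 1 + 3 + 3 + 1 + 2 + 4 + 2 + 5 + 3 + 6 + 4 = 53
distinct = 300 − 53 = 247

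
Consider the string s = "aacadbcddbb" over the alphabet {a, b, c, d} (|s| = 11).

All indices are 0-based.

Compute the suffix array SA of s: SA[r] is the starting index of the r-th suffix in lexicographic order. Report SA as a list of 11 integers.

rank→(start, suffix):
  0 → (0, 'aacadbcddbb')
  1 → (1, 'acadbcddbb')
  2 → (3, 'adbcddbb')
  3 → (10, 'b')
  4 → (9, 'bb')
  5 → (5, 'bcddbb')
  6 → (2, 'cadbcddbb')
  7 → (6, 'cddbb')
  8 → (8, 'dbb')
  9 → (4, 'dbcddbb')
  10 → (7, 'ddbb')

[0, 1, 3, 10, 9, 5, 2, 6, 8, 4, 7]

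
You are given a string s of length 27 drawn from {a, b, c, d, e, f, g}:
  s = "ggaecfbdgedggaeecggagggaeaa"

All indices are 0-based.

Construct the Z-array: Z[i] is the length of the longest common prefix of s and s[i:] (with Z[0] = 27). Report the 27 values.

[27, 1, 0, 0, 0, 0, 0, 0, 1, 0, 0, 4, 1, 0, 0, 0, 0, 3, 1, 0, 2, 4, 1, 0, 0, 0, 0]

Z[0]=27
i=1: fresh scan; Z[1]=1 grow→box=[1,2)
i=2: fresh scan; Z[2]=0
i=3: fresh scan; Z[3]=0
i=4: fresh scan; Z[4]=0
i=5: fresh scan; Z[5]=0
i=6: fresh scan; Z[6]=0
i=7: fresh scan; Z[7]=0
i=8: fresh scan; Z[8]=1 grow→box=[8,9)
i=9: fresh scan; Z[9]=0
i=10: fresh scan; Z[10]=0
i=11: fresh scan; Z[11]=4 grow→box=[11,15)
i=12: min(r-i=3, Z[1]=1)=1; Z[12]=1
i=13: min(r-i=2, Z[2]=0)=0; Z[13]=0
i=14: min(r-i=1, Z[3]=0)=0; Z[14]=0
i=15: fresh scan; Z[15]=0
i=16: fresh scan; Z[16]=0
i=17: fresh scan; Z[17]=3 grow→box=[17,20)
i=18: min(r-i=2, Z[1]=1)=1; Z[18]=1
i=19: min(r-i=1, Z[2]=0)=0; Z[19]=0
i=20: fresh scan; Z[20]=2 grow→box=[20,22)
i=21: min(r-i=1, Z[1]=1)=1; Z[21]=4 grow→box=[21,25)
i=22: min(r-i=3, Z[1]=1)=1; Z[22]=1
i=23: min(r-i=2, Z[2]=0)=0; Z[23]=0
i=24: min(r-i=1, Z[3]=0)=0; Z[24]=0
i=25: fresh scan; Z[25]=0
i=26: fresh scan; Z[26]=0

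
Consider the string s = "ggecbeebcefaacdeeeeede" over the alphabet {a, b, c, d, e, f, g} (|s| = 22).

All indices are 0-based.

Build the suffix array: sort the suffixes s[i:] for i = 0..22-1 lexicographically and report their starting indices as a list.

[11, 12, 7, 4, 3, 13, 8, 20, 14, 21, 6, 2, 19, 5, 18, 17, 16, 15, 9, 10, 1, 0]

rank→(start, suffix):
  0 → (11, 'aacdeeeeede')
  1 → (12, 'acdeeeeede')
  2 → (7, 'bcefaacdeeeeede')
  3 → (4, 'beebcefaacdeeeeede')
  4 → (3, 'cbeebcefaacdeeeeede')
  5 → (13, 'cdeeeeede')
  6 → (8, 'cefaacdeeeeede')
  7 → (20, 'de')
  8 → (14, 'deeeeede')
  9 → (21, 'e')
  10 → (6, 'ebcefaacdeeeeede')
  11 → (2, 'ecbeebcefaacdeeeeede')
  12 → (19, 'ede')
  13 → (5, 'eebcefaacdeeeeede')
  14 → (18, 'eede')
  15 → (17, 'eeede')
  16 → (16, 'eeeede')
  17 → (15, 'eeeeede')
  18 → (9, 'efaacdeeeeede')
  19 → (10, 'faacdeeeeede')
  20 → (1, 'gecbeebcefaacdeeeeede')
  21 → (0, 'ggecbeebcefaacdeeeeede')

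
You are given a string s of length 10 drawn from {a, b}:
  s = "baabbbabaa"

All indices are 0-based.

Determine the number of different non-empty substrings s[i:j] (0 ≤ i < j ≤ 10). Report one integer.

41

rank→(start, suffix):
  0 → (9, 'a')
  1 → (8, 'aa')
  2 → (1, 'aabbbabaa')
  3 → (6, 'abaa')
  4 → (2, 'abbbabaa')
  5 → (7, 'baa')
  6 → (0, 'baabbbabaa')
  7 → (5, 'babaa')
  8 → (4, 'bbabaa')
  9 → (3, 'bbbabaa')

SA = [9, 8, 1, 6, 2, 7, 0, 5, 4, 3]
rank  pair      lcp
   1  s[9:],s[8:]  1  'a'
   2  s[8:],s[1:]  2  'aa'
   3  s[1:],s[6:]  1  'a'
   4  s[6:],s[2:]  2  'ab'
   5  s[2:],s[7:]  0  ''
   6  s[7:],s[0:]  3  'baa'
   7  s[0:],s[5:]  2  'ba'
   8  s[5:],s[4:]  1  'b'
   9  s[4:],s[3:]  2  'bb'

n(n+1)/2 = 10·11/2 = 55
Σ LCP = 0 + 1 + 2 + 1 + 2 + 0 + 3 + 2 + 1 + 2 = 14
distinct = 55 − 14 = 41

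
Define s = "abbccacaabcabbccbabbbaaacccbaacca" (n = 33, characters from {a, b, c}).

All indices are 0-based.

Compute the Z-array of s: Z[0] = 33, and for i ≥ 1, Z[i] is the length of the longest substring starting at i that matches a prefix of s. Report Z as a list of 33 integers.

Z[0]=33
i=1: outside box; Z[1]=0
i=2: outside box; Z[2]=0
i=3: outside box; Z[3]=0
i=4: outside box; Z[4]=0
i=5: outside box; Z[5]=1 grow→box=[5,6)
i=6: outside box; Z[6]=0
i=7: outside box; Z[7]=1 grow→box=[7,8)
i=8: outside box; Z[8]=2 grow→box=[8,10)
i=9: min(r-i=1, Z[1]=0)=0; Z[9]=0
i=10: outside box; Z[10]=0
i=11: outside box; Z[11]=5 grow→box=[11,16)
i=12: min(r-i=4, Z[1]=0)=0; Z[12]=0
i=13: min(r-i=3, Z[2]=0)=0; Z[13]=0
i=14: min(r-i=2, Z[3]=0)=0; Z[14]=0
i=15: min(r-i=1, Z[4]=0)=0; Z[15]=0
i=16: outside box; Z[16]=0
i=17: outside box; Z[17]=3 grow→box=[17,20)
i=18: min(r-i=2, Z[1]=0)=0; Z[18]=0
i=19: min(r-i=1, Z[2]=0)=0; Z[19]=0
i=20: outside box; Z[20]=0
i=21: outside box; Z[21]=1 grow→box=[21,22)
i=22: outside box; Z[22]=1 grow→box=[22,23)
i=23: outside box; Z[23]=1 grow→box=[23,24)
i=24: outside box; Z[24]=0
i=25: outside box; Z[25]=0
i=26: outside box; Z[26]=0
i=27: outside box; Z[27]=0
i=28: outside box; Z[28]=1 grow→box=[28,29)
i=29: outside box; Z[29]=1 grow→box=[29,30)
i=30: outside box; Z[30]=0
i=31: outside box; Z[31]=0
i=32: outside box; Z[32]=1 grow→box=[32,33)

[33, 0, 0, 0, 0, 1, 0, 1, 2, 0, 0, 5, 0, 0, 0, 0, 0, 3, 0, 0, 0, 1, 1, 1, 0, 0, 0, 0, 1, 1, 0, 0, 1]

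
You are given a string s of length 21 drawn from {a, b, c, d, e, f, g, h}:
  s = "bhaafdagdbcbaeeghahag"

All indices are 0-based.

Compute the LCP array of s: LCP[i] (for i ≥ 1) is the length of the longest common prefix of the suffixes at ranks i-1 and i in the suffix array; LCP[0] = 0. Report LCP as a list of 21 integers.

[0, 1, 1, 1, 2, 1, 0, 1, 1, 0, 0, 1, 0, 1, 0, 0, 1, 1, 0, 2, 2]

rank→(start, suffix):
  0 → (2, 'aafdagdbcbaeeghahag')
  1 → (12, 'aeeghahag')
  2 → (3, 'afdagdbcbaeeghahag')
  3 → (19, 'ag')
  4 → (6, 'agdbcbaeeghahag')
  5 → (17, 'ahag')
  6 → (11, 'baeeghahag')
  7 → (9, 'bcbaeeghahag')
  8 → (0, 'bhaafdagdbcbaeeghahag')
  9 → (10, 'cbaeeghahag')
  10 → (5, 'dagdbcbaeeghahag')
  11 → (8, 'dbcbaeeghahag')
  12 → (13, 'eeghahag')
  13 → (14, 'eghahag')
  14 → (4, 'fdagdbcbaeeghahag')
  15 → (20, 'g')
  16 → (7, 'gdbcbaeeghahag')
  17 → (15, 'ghahag')
  18 → (1, 'haafdagdbcbaeeghahag')
  19 → (18, 'hag')
  20 → (16, 'hahag')

SA = [2, 12, 3, 19, 6, 17, 11, 9, 0, 10, 5, 8, 13, 14, 4, 20, 7, 15, 1, 18, 16]
[i] adj suffixes → lcp
  [1] 2/12 → 1 ('a')
  [2] 12/3 → 1 ('a')
  [3] 3/19 → 1 ('a')
  [4] 19/6 → 2 ('ag')
  [5] 6/17 → 1 ('a')
  [6] 17/11 → 0 ('')
  [7] 11/9 → 1 ('b')
  [8] 9/0 → 1 ('b')
  [9] 0/10 → 0 ('')
  [10] 10/5 → 0 ('')
  [11] 5/8 → 1 ('d')
  [12] 8/13 → 0 ('')
  [13] 13/14 → 1 ('e')
  [14] 14/4 → 0 ('')
  [15] 4/20 → 0 ('')
  [16] 20/7 → 1 ('g')
  [17] 7/15 → 1 ('g')
  [18] 15/1 → 0 ('')
  [19] 1/18 → 2 ('ha')
  [20] 18/16 → 2 ('ha')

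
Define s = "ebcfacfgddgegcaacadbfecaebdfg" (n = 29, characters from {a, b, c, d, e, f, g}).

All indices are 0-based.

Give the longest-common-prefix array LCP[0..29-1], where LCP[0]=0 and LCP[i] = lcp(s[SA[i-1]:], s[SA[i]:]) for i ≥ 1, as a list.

rank→(start, suffix):
  0 → (14, 'aacadbfecaebdfg')
  1 → (15, 'acadbfecaebdfg')
  2 → (4, 'acfgddgegcaacadbfecaebdfg')
  3 → (17, 'adbfecaebdfg')
  4 → (23, 'aebdfg')
  5 → (1, 'bcfacfgddgegcaacadbfecaebdfg')
  6 → (25, 'bdfg')
  7 → (19, 'bfecaebdfg')
  8 → (13, 'caacadbfecaebdfg')
  9 → (16, 'cadbfecaebdfg')
  10 → (22, 'caebdfg')
  11 → (2, 'cfacfgddgegcaacadbfecaebdfg')
  12 → (5, 'cfgddgegcaacadbfecaebdfg')
  13 → (18, 'dbfecaebdfg')
  14 → (8, 'ddgegcaacadbfecaebdfg')
  15 → (26, 'dfg')
  16 → (9, 'dgegcaacadbfecaebdfg')
  17 → (0, 'ebcfacfgddgegcaacadbfecaebdfg')
  18 → (24, 'ebdfg')
  19 → (21, 'ecaebdfg')
  20 → (11, 'egcaacadbfecaebdfg')
  21 → (3, 'facfgddgegcaacadbfecaebdfg')
  22 → (20, 'fecaebdfg')
  23 → (27, 'fg')
  24 → (6, 'fgddgegcaacadbfecaebdfg')
  25 → (28, 'g')
  26 → (12, 'gcaacadbfecaebdfg')
  27 → (7, 'gddgegcaacadbfecaebdfg')
  28 → (10, 'gegcaacadbfecaebdfg')

SA = [14, 15, 4, 17, 23, 1, 25, 19, 13, 16, 22, 2, 5, 18, 8, 26, 9, 0, 24, 21, 11, 3, 20, 27, 6, 28, 12, 7, 10]
[i] adj suffixes → lcp
  [1] 14/15 → 1 ('a')
  [2] 15/4 → 2 ('ac')
  [3] 4/17 → 1 ('a')
  [4] 17/23 → 1 ('a')
  [5] 23/1 → 0 ('')
  [6] 1/25 → 1 ('b')
  [7] 25/19 → 1 ('b')
  [8] 19/13 → 0 ('')
  [9] 13/16 → 2 ('ca')
  [10] 16/22 → 2 ('ca')
  [11] 22/2 → 1 ('c')
  [12] 2/5 → 2 ('cf')
  [13] 5/18 → 0 ('')
  [14] 18/8 → 1 ('d')
  [15] 8/26 → 1 ('d')
  [16] 26/9 → 1 ('d')
  [17] 9/0 → 0 ('')
  [18] 0/24 → 2 ('eb')
  [19] 24/21 → 1 ('e')
  [20] 21/11 → 1 ('e')
  [21] 11/3 → 0 ('')
  [22] 3/20 → 1 ('f')
  [23] 20/27 → 1 ('f')
  [24] 27/6 → 2 ('fg')
  [25] 6/28 → 0 ('')
  [26] 28/12 → 1 ('g')
  [27] 12/7 → 1 ('g')
  [28] 7/10 → 1 ('g')

[0, 1, 2, 1, 1, 0, 1, 1, 0, 2, 2, 1, 2, 0, 1, 1, 1, 0, 2, 1, 1, 0, 1, 1, 2, 0, 1, 1, 1]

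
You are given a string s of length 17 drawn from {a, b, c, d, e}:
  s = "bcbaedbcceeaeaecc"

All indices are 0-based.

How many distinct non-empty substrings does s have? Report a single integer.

135

rank→(start, suffix):
  0 → (11, 'aeaecc')
  1 → (13, 'aecc')
  2 → (3, 'aedbcceeaeaecc')
  3 → (2, 'baedbcceeaeaecc')
  4 → (0, 'bcbaedbcceeaeaecc')
  5 → (6, 'bcceeaeaecc')
  6 → (16, 'c')
  7 → (1, 'cbaedbcceeaeaecc')
  8 → (15, 'cc')
  9 → (7, 'cceeaeaecc')
  10 → (8, 'ceeaeaecc')
  11 → (5, 'dbcceeaeaecc')
  12 → (10, 'eaeaecc')
  13 → (12, 'eaecc')
  14 → (14, 'ecc')
  15 → (4, 'edbcceeaeaecc')
  16 → (9, 'eeaeaecc')

SA = [11, 13, 3, 2, 0, 6, 16, 1, 15, 7, 8, 5, 10, 12, 14, 4, 9]
rank  pair      lcp
   1  s[11:],s[13:]  2  'ae'
   2  s[13:],s[3:]  2  'ae'
   3  s[3:],s[2:]  0  ''
   4  s[2:],s[0:]  1  'b'
   5  s[0:],s[6:]  2  'bc'
   6  s[6:],s[16:]  0  ''
   7  s[16:],s[1:]  1  'c'
   8  s[1:],s[15:]  1  'c'
   9  s[15:],s[7:]  2  'cc'
  10  s[7:],s[8:]  1  'c'
  11  s[8:],s[5:]  0  ''
  12  s[5:],s[10:]  0  ''
  13  s[10:],s[12:]  3  'eae'
  14  s[12:],s[14:]  1  'e'
  15  s[14:],s[4:]  1  'e'
  16  s[4:],s[9:]  1  'e'

n(n+1)/2 = 17·18/2 = 153
Σ LCP = 0 + 2 + 2 + 0 + 1 + 2 + 0 + 1 + 1 + 2 + 1 + 0 + 0 + 3 + 1 + 1 + 1 = 18
distinct = 153 − 18 = 135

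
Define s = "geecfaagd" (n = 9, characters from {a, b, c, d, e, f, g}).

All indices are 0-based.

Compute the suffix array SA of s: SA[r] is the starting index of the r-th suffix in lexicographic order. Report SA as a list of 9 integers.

rank | idx | suffix
   0 |   5 | aagd
   1 |   6 | agd
   2 |   3 | cfaagd
   3 |   8 | d
   4 |   2 | ecfaagd
   5 |   1 | eecfaagd
   6 |   4 | faagd
   7 |   7 | gd
   8 |   0 | geecfaagd

[5, 6, 3, 8, 2, 1, 4, 7, 0]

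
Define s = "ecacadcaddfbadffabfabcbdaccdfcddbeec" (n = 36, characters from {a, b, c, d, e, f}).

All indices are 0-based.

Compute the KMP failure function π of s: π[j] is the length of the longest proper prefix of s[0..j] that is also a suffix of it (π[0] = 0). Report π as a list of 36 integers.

[0, 0, 0, 0, 0, 0, 0, 0, 0, 0, 0, 0, 0, 0, 0, 0, 0, 0, 0, 0, 0, 0, 0, 0, 0, 0, 0, 0, 0, 0, 0, 0, 0, 1, 1, 2]

π[0] = 0
j=1 s[j]='c': π[1]=0 (border '')
j=2 s[j]='a': π[2]=0 (border '')
j=3 s[j]='c': π[3]=0 (border '')
j=4 s[j]='a': π[4]=0 (border '')
j=5 s[j]='d': π[5]=0 (border '')
j=6 s[j]='c': π[6]=0 (border '')
j=7 s[j]='a': π[7]=0 (border '')
j=8 s[j]='d': π[8]=0 (border '')
j=9 s[j]='d': π[9]=0 (border '')
j=10 s[j]='f': π[10]=0 (border '')
j=11 s[j]='b': π[11]=0 (border '')
j=12 s[j]='a': π[12]=0 (border '')
j=13 s[j]='d': π[13]=0 (border '')
j=14 s[j]='f': π[14]=0 (border '')
j=15 s[j]='f': π[15]=0 (border '')
j=16 s[j]='a': π[16]=0 (border '')
j=17 s[j]='b': π[17]=0 (border '')
j=18 s[j]='f': π[18]=0 (border '')
j=19 s[j]='a': π[19]=0 (border '')
j=20 s[j]='b': π[20]=0 (border '')
j=21 s[j]='c': π[21]=0 (border '')
j=22 s[j]='b': π[22]=0 (border '')
j=23 s[j]='d': π[23]=0 (border '')
j=24 s[j]='a': π[24]=0 (border '')
j=25 s[j]='c': π[25]=0 (border '')
j=26 s[j]='c': π[26]=0 (border '')
j=27 s[j]='d': π[27]=0 (border '')
j=28 s[j]='f': π[28]=0 (border '')
j=29 s[j]='c': π[29]=0 (border '')
j=30 s[j]='d': π[30]=0 (border '')
j=31 s[j]='d': π[31]=0 (border '')
j=32 s[j]='b': π[32]=0 (border '')
j=33 s[j]='e': π[33]=1 (border 'e')
j=34 s[j]='e': k: 1→0; π[34]=1 (border 'e')
j=35 s[j]='c': π[35]=2 (border 'ec')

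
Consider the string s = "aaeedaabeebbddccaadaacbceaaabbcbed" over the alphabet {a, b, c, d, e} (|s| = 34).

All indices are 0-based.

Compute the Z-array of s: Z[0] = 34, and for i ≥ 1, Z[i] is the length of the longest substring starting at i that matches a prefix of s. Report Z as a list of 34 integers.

Z[0]=34
i=1: i≥r, start 0; Z[1]=1 grow→box=[1,2)
i=2: i≥r, start 0; Z[2]=0
i=3: i≥r, start 0; Z[3]=0
i=4: i≥r, start 0; Z[4]=0
i=5: i≥r, start 0; Z[5]=2 grow→box=[5,7)
i=6: min(r-i=1, Z[1]=1)=1; Z[6]=1
i=7: i≥r, start 0; Z[7]=0
i=8: i≥r, start 0; Z[8]=0
i=9: i≥r, start 0; Z[9]=0
i=10: i≥r, start 0; Z[10]=0
i=11: i≥r, start 0; Z[11]=0
i=12: i≥r, start 0; Z[12]=0
i=13: i≥r, start 0; Z[13]=0
i=14: i≥r, start 0; Z[14]=0
i=15: i≥r, start 0; Z[15]=0
i=16: i≥r, start 0; Z[16]=2 grow→box=[16,18)
i=17: min(r-i=1, Z[1]=1)=1; Z[17]=1
i=18: i≥r, start 0; Z[18]=0
i=19: i≥r, start 0; Z[19]=2 grow→box=[19,21)
i=20: min(r-i=1, Z[1]=1)=1; Z[20]=1
i=21: i≥r, start 0; Z[21]=0
i=22: i≥r, start 0; Z[22]=0
i=23: i≥r, start 0; Z[23]=0
i=24: i≥r, start 0; Z[24]=0
i=25: i≥r, start 0; Z[25]=2 grow→box=[25,27)
i=26: min(r-i=1, Z[1]=1)=1; Z[26]=2 grow→box=[26,28)
i=27: min(r-i=1, Z[1]=1)=1; Z[27]=1
i=28: i≥r, start 0; Z[28]=0
i=29: i≥r, start 0; Z[29]=0
i=30: i≥r, start 0; Z[30]=0
i=31: i≥r, start 0; Z[31]=0
i=32: i≥r, start 0; Z[32]=0
i=33: i≥r, start 0; Z[33]=0

[34, 1, 0, 0, 0, 2, 1, 0, 0, 0, 0, 0, 0, 0, 0, 0, 2, 1, 0, 2, 1, 0, 0, 0, 0, 2, 2, 1, 0, 0, 0, 0, 0, 0]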